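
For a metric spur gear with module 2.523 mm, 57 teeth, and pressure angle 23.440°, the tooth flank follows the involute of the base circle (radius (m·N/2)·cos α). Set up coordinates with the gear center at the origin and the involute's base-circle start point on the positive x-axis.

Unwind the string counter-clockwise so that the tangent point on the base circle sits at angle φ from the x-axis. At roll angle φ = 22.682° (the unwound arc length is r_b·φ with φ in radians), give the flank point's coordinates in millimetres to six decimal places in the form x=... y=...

pitch radius r_p = m·N/2 = 2.523·57/2 = 71.905500
base radius r_b = r_p·cos α = 71.905500·cos 23.440° = 65.971653
roll angle φ = 22.682° = 0.39587558 rad
x = r_b·(cos φ + φ·sin φ) = 65.971653·(0.92265928 + 0.39587558·0.38561620) = 70.940328
y = r_b·(sin φ − φ·cos φ) = 65.971653·(0.38561620 − 0.39587558·0.92265928) = 1.343046

x=70.940328 y=1.343046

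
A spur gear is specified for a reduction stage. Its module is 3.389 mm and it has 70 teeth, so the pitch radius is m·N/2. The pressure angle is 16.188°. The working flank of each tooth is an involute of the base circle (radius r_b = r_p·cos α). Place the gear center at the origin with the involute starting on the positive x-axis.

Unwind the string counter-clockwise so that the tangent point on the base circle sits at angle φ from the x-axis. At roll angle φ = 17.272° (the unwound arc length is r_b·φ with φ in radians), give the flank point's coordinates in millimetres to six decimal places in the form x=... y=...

x=118.971000 y=1.030759

pitch radius r_p = m·N/2 = 3.389·70/2 = 118.615000
base radius r_b = r_p·cos α = 118.615000·cos 16.188° = 113.912164
roll angle φ = 17.272° = 0.30145327 rad
x = r_b·(cos φ + φ·sin φ) = 113.912164·(0.95490601 + 0.30145327·0.29690825) = 118.971000
y = r_b·(sin φ − φ·cos φ) = 113.912164·(0.29690825 − 0.30145327·0.95490601) = 1.030759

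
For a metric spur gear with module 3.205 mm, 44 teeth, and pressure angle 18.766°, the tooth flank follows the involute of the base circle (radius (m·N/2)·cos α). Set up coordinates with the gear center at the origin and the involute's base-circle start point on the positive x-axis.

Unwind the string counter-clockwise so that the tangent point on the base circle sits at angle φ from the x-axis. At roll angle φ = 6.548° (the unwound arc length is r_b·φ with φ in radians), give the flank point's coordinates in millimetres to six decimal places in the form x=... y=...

pitch radius r_p = m·N/2 = 3.205·44/2 = 70.510000
base radius r_b = r_p·cos α = 70.510000·cos 18.766° = 66.761712
roll angle φ = 6.548° = 0.11428416 rad
x = r_b·(cos φ + φ·sin φ) = 66.761712·(0.99347667 + 0.11428416·0.11403555) = 67.196272
y = r_b·(sin φ − φ·cos φ) = 66.761712·(0.11403555 − 0.11428416·0.99347667) = 0.033174

x=67.196272 y=0.033174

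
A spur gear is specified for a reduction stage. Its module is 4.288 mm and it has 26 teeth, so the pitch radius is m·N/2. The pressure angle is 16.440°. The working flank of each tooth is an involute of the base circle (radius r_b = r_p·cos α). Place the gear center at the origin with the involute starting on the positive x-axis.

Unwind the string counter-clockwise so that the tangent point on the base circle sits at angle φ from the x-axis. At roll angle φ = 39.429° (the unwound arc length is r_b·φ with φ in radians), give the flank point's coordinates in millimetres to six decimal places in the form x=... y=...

x=64.664908 y=5.537574

pitch radius r_p = m·N/2 = 4.288·26/2 = 55.744000
base radius r_b = r_p·cos α = 55.744000·cos 16.440° = 53.464997
roll angle φ = 39.429° = 0.68816587 rad
x = r_b·(cos φ + φ·sin φ) = 53.464997·(0.77241221 + 0.68816587·0.63512155) = 64.664908
y = r_b·(sin φ − φ·cos φ) = 53.464997·(0.63512155 − 0.68816587·0.77241221) = 5.537574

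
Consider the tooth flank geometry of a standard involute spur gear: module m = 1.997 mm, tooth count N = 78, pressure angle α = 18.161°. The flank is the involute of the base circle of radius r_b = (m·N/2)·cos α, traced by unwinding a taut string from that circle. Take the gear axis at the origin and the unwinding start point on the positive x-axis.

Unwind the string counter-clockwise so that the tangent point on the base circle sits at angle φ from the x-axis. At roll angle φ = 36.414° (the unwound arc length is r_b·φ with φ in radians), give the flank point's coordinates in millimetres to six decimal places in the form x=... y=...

x=87.473108 y=6.080262

pitch radius r_p = m·N/2 = 1.997·78/2 = 77.883000
base radius r_b = r_p·cos α = 77.883000·cos 18.161° = 74.003214
roll angle φ = 36.414° = 0.63554419 rad
x = r_b·(cos φ + φ·sin φ) = 74.003214·(0.80474877 + 0.63554419·0.59361554) = 87.473108
y = r_b·(sin φ − φ·cos φ) = 74.003214·(0.59361554 − 0.63554419·0.80474877) = 6.080262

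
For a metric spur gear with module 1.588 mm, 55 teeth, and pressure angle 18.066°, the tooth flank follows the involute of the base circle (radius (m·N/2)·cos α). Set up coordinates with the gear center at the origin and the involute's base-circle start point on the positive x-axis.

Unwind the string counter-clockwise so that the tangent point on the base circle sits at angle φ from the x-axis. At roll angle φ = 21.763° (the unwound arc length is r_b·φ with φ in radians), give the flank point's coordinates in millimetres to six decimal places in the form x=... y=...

pitch radius r_p = m·N/2 = 1.588·55/2 = 43.670000
base radius r_b = r_p·cos α = 43.670000·cos 18.066° = 41.517066
roll angle φ = 21.763° = 0.37983601 rad
x = r_b·(cos φ + φ·sin φ) = 41.517066·(0.92872545 + 0.37983601·0.37076817) = 44.404850
y = r_b·(sin φ − φ·cos φ) = 41.517066·(0.37076817 − 0.37983601·0.92872545) = 0.747507

x=44.404850 y=0.747507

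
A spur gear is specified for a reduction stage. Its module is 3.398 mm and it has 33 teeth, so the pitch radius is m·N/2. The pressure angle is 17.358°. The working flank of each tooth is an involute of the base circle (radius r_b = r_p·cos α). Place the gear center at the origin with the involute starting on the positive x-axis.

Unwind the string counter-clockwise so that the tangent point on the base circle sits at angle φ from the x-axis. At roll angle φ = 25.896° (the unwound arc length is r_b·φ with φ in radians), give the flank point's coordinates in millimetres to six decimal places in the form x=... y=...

pitch radius r_p = m·N/2 = 3.398·33/2 = 56.067000
base radius r_b = r_p·cos α = 56.067000·cos 17.358° = 53.513668
roll angle φ = 25.896° = 0.45197046 rad
x = r_b·(cos φ + φ·sin φ) = 53.513668·(0.89958827 + 0.45197046·0.43673899) = 58.703499
y = r_b·(sin φ − φ·cos φ) = 53.513668·(0.43673899 − 0.45197046·0.89958827) = 1.613526

x=58.703499 y=1.613526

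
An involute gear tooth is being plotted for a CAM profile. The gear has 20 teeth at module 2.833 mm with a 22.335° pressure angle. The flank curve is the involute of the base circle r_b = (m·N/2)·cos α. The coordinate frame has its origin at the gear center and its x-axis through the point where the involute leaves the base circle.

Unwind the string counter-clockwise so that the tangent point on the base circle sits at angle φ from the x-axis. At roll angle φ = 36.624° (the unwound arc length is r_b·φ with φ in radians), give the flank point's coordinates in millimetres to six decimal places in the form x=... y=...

x=31.023521 y=2.189457

pitch radius r_p = m·N/2 = 2.833·20/2 = 28.330000
base radius r_b = r_p·cos α = 28.330000·cos 22.335° = 26.204620
roll angle φ = 36.624° = 0.63920939 rad
x = r_b·(cos φ + φ·sin φ) = 26.204620·(0.80256766 + 0.63920939·0.59656111) = 31.023521
y = r_b·(sin φ − φ·cos φ) = 26.204620·(0.59656111 − 0.63920939·0.80256766) = 2.189457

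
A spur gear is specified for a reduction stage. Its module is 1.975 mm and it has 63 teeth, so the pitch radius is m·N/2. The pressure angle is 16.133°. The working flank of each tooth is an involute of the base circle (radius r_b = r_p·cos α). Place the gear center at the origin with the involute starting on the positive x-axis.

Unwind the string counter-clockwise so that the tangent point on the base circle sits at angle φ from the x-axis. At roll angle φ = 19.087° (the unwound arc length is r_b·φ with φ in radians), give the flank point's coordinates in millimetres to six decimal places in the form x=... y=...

pitch radius r_p = m·N/2 = 1.975·63/2 = 62.212500
base radius r_b = r_p·cos α = 62.212500·cos 16.133° = 59.762527
roll angle φ = 19.087° = 0.33313099 rad
x = r_b·(cos φ + φ·sin φ) = 59.762527·(0.94502313 + 0.33313099·0.32700349) = 62.987201
y = r_b·(sin φ − φ·cos φ) = 59.762527·(0.32700349 − 0.33313099·0.94502313) = 0.728325

x=62.987201 y=0.728325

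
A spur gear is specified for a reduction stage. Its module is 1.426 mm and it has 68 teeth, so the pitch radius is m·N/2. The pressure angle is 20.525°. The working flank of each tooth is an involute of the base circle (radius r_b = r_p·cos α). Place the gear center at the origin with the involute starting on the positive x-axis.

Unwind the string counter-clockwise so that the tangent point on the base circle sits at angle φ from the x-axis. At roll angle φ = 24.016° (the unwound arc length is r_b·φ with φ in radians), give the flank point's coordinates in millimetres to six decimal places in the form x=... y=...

x=49.221494 y=1.095162

pitch radius r_p = m·N/2 = 1.426·68/2 = 48.484000
base radius r_b = r_p·cos α = 48.484000·cos 20.525° = 45.406201
roll angle φ = 24.016° = 0.41915827 rad
x = r_b·(cos φ + φ·sin φ) = 45.406201·(0.91343184 + 0.41915827·0.40699174) = 49.221494
y = r_b·(sin φ − φ·cos φ) = 45.406201·(0.40699174 − 0.41915827·0.91343184) = 1.095162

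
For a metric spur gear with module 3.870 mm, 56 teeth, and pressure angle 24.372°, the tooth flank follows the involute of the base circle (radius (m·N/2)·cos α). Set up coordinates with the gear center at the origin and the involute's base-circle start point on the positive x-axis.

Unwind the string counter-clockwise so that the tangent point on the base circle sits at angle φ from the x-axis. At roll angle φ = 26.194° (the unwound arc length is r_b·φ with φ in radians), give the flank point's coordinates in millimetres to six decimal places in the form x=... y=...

pitch radius r_p = m·N/2 = 3.870·56/2 = 108.360000
base radius r_b = r_p·cos α = 108.360000·cos 24.372° = 98.703546
roll angle φ = 26.194° = 0.45717154 rad
x = r_b·(cos φ + φ·sin φ) = 98.703546·(0.89730460 + 0.45717154·0.44141189) = 108.485615
y = r_b·(sin φ − φ·cos φ) = 98.703546·(0.44141189 − 0.45717154·0.89730460) = 3.078540

x=108.485615 y=3.078540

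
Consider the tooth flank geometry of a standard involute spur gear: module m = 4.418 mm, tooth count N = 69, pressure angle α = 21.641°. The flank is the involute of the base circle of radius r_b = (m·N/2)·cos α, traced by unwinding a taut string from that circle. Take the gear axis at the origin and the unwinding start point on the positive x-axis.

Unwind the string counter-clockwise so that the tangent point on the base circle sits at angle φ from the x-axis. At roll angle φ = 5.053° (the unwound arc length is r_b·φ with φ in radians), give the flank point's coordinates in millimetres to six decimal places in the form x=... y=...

pitch radius r_p = m·N/2 = 4.418·69/2 = 152.421000
base radius r_b = r_p·cos α = 152.421000·cos 21.641° = 141.677274
roll angle φ = 5.053° = 0.08819149 rad
x = r_b·(cos φ + φ·sin φ) = 141.677274·(0.99611365 + 0.08819149·0.08807721) = 142.227168
y = r_b·(sin φ − φ·cos φ) = 141.677274·(0.08807721 − 0.08819149·0.99611365) = 0.032368

x=142.227168 y=0.032368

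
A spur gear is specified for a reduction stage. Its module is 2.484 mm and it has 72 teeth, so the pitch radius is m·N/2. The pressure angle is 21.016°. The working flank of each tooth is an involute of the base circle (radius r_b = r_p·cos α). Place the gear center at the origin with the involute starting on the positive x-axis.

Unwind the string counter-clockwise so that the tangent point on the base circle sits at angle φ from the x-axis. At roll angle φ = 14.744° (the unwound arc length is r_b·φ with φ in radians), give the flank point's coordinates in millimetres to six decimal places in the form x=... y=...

x=86.193808 y=0.471018

pitch radius r_p = m·N/2 = 2.484·72/2 = 89.424000
base radius r_b = r_p·cos α = 89.424000·cos 21.016° = 83.475544
roll angle φ = 14.744° = 0.25733134 rad
x = r_b·(cos φ + φ·sin φ) = 83.475544·(0.96707260 + 0.25733134·0.25450068) = 86.193808
y = r_b·(sin φ − φ·cos φ) = 83.475544·(0.25450068 − 0.25733134·0.96707260) = 0.471018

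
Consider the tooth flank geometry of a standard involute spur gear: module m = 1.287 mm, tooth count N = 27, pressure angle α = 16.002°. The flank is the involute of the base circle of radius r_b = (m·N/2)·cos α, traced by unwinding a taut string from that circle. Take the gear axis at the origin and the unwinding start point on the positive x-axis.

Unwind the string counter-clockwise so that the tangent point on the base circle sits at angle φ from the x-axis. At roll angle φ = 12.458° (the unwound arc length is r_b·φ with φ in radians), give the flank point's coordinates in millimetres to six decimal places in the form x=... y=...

pitch radius r_p = m·N/2 = 1.287·27/2 = 17.374500
base radius r_b = r_p·cos α = 17.374500·cos 16.002° = 16.701274
roll angle φ = 12.458° = 0.21743312 rad
x = r_b·(cos φ + φ·sin φ) = 16.701274·(0.97645440 + 0.21743312·0.21572389) = 17.091415
y = r_b·(sin φ − φ·cos φ) = 16.701274·(0.21572389 − 0.21743312·0.97645440) = 0.056957

x=17.091415 y=0.056957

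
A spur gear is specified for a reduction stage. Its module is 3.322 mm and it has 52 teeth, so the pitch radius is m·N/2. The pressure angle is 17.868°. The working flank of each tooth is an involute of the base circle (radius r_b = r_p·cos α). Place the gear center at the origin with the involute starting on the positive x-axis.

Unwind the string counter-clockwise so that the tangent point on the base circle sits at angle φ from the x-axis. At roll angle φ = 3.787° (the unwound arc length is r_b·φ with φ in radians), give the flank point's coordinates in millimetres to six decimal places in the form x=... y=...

pitch radius r_p = m·N/2 = 3.322·52/2 = 86.372000
base radius r_b = r_p·cos α = 86.372000·cos 17.868° = 82.205926
roll angle φ = 3.787° = 0.06609562 rad
x = r_b·(cos φ + φ·sin φ) = 82.205926·(0.99781648 + 0.06609562·0.06604750) = 82.385293
y = r_b·(sin φ − φ·cos φ) = 82.205926·(0.06604750 − 0.06609562·0.99781648) = 0.007909

x=82.385293 y=0.007909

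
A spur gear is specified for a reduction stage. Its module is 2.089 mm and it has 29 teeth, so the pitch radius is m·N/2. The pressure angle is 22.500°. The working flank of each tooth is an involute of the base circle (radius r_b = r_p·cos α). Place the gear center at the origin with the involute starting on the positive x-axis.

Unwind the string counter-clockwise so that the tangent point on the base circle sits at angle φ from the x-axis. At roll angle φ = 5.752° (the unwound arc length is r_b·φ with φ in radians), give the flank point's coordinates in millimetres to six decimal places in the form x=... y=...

pitch radius r_p = m·N/2 = 2.089·29/2 = 30.290500
base radius r_b = r_p·cos α = 30.290500·cos 22.500° = 27.984773
roll angle φ = 5.752° = 0.10039134 rad
x = r_b·(cos φ + φ·sin φ) = 27.984773·(0.99496502 + 0.10039134·0.10022279) = 28.125439
y = r_b·(sin φ − φ·cos φ) = 27.984773·(0.10022279 − 0.10039134·0.99496502) = 0.009429

x=28.125439 y=0.009429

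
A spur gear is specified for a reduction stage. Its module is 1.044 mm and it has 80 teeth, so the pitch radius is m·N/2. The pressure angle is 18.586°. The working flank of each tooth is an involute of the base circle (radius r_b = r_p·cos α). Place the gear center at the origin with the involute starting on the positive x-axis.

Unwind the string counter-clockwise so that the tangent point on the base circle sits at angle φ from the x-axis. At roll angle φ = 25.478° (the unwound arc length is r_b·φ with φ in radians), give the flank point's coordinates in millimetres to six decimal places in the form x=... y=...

pitch radius r_p = m·N/2 = 1.044·80/2 = 41.760000
base radius r_b = r_p·cos α = 41.760000·cos 18.586° = 39.582062
roll angle φ = 25.478° = 0.44467499 rad
x = r_b·(cos φ + φ·sin φ) = 39.582062·(0.90275052 + 0.44467499·0.43016450) = 43.304118
y = r_b·(sin φ − φ·cos φ) = 39.582062·(0.43016450 − 0.44467499·0.90275052) = 1.137348

x=43.304118 y=1.137348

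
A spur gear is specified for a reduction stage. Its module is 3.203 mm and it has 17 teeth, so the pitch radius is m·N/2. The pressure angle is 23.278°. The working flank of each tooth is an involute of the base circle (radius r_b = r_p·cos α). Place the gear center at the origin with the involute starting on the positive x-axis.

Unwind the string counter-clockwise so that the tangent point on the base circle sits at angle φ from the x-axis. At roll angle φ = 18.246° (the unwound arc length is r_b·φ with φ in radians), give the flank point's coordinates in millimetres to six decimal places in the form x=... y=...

x=26.245448 y=0.266505

pitch radius r_p = m·N/2 = 3.203·17/2 = 27.225500
base radius r_b = r_p·cos α = 27.225500·cos 23.278° = 25.009295
roll angle φ = 18.246° = 0.31845278 rad
x = r_b·(cos φ + φ·sin φ) = 25.009295·(0.94972099 + 0.31845278·0.31309750) = 26.245448
y = r_b·(sin φ − φ·cos φ) = 25.009295·(0.31309750 − 0.31845278·0.94972099) = 0.266505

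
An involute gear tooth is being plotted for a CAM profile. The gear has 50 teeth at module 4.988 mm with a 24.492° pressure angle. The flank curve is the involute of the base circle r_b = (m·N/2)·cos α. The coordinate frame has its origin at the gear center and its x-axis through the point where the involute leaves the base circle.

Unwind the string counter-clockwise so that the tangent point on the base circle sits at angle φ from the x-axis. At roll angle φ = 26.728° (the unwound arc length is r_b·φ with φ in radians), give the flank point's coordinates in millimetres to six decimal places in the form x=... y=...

x=125.163101 y=3.757048

pitch radius r_p = m·N/2 = 4.988·50/2 = 124.700000
base radius r_b = r_p·cos α = 124.700000·cos 24.492° = 113.479390
roll angle φ = 26.728° = 0.46649160 rad
x = r_b·(cos φ + φ·sin φ) = 113.479390·(0.89315170 + 0.46649160·0.44975553) = 125.163101
y = r_b·(sin φ − φ·cos φ) = 113.479390·(0.44975553 − 0.46649160·0.89315170) = 3.757048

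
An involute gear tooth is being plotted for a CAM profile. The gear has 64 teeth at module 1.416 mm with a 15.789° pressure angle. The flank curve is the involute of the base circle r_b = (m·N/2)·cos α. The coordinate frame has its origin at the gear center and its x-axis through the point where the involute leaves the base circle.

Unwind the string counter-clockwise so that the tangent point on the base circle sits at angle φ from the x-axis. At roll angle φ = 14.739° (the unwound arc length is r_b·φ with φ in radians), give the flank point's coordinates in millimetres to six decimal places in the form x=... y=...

pitch radius r_p = m·N/2 = 1.416·64/2 = 45.312000
base radius r_b = r_p·cos α = 45.312000·cos 15.789° = 43.602390
roll angle φ = 14.739° = 0.25724408 rad
x = r_b·(cos φ + φ·sin φ) = 43.602390·(0.96709480 + 0.25724408·0.25441628) = 45.021293
y = r_b·(sin φ − φ·cos φ) = 43.602390·(0.25441628 − 0.25724408·0.96709480) = 0.245781

x=45.021293 y=0.245781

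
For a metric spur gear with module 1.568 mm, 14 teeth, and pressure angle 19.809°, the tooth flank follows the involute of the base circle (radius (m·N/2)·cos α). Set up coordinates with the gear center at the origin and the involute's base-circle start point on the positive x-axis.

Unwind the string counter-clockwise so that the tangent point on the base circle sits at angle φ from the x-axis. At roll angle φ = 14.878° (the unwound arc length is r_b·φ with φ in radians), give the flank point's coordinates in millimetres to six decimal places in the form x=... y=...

pitch radius r_p = m·N/2 = 1.568·14/2 = 10.976000
base radius r_b = r_p·cos α = 10.976000·cos 19.809° = 10.326523
roll angle φ = 14.878° = 0.25967009 rad
x = r_b·(cos φ + φ·sin φ) = 10.326523·(0.96647474 + 0.25967009·0.25676171) = 10.668828
y = r_b·(sin φ − φ·cos φ) = 10.326523·(0.25676171 − 0.25967009·0.96647474) = 0.059864

x=10.668828 y=0.059864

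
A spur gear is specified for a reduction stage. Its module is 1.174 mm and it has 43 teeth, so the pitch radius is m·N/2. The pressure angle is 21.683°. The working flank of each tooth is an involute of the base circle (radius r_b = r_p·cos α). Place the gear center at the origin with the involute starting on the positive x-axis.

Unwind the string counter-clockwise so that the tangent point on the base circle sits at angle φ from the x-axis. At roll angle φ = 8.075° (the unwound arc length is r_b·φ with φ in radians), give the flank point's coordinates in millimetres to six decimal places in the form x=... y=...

pitch radius r_p = m·N/2 = 1.174·43/2 = 25.241000
base radius r_b = r_p·cos α = 25.241000·cos 21.683° = 23.455003
roll angle φ = 8.075° = 0.14093534 rad
x = r_b·(cos φ + φ·sin φ) = 23.455003·(0.99008504 + 0.14093534·0.14046924) = 23.686789
y = r_b·(sin φ − φ·cos φ) = 23.455003·(0.14046924 − 0.14093534·0.99008504) = 0.021843

x=23.686789 y=0.021843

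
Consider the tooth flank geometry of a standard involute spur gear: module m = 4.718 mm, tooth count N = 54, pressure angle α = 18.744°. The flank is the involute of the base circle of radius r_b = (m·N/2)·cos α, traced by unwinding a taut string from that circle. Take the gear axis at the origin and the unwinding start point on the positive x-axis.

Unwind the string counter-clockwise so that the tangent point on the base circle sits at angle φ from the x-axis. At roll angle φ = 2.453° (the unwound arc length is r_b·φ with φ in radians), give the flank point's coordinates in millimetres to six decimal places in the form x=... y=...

x=120.740432 y=0.003155

pitch radius r_p = m·N/2 = 4.718·54/2 = 127.386000
base radius r_b = r_p·cos α = 127.386000·cos 18.744° = 120.629929
roll angle φ = 2.453° = 0.04281293 rad
x = r_b·(cos φ + φ·sin φ) = 120.629929·(0.99908367 + 0.04281293·0.04279985) = 120.740432
y = r_b·(sin φ − φ·cos φ) = 120.629929·(0.04279985 − 0.04281293·0.99908367) = 0.003155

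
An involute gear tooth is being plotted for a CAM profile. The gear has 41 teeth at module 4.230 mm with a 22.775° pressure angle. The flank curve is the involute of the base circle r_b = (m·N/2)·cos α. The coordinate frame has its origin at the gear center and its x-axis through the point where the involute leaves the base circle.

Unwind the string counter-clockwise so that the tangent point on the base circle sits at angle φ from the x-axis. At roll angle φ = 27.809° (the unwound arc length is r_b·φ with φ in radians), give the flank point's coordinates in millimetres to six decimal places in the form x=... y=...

pitch radius r_p = m·N/2 = 4.230·41/2 = 86.715000
base radius r_b = r_p·cos α = 86.715000·cos 22.775° = 79.954018
roll angle φ = 27.809° = 0.48535861 rad
x = r_b·(cos φ + φ·sin φ) = 79.954018·(0.88450770 + 0.48535861·0.46652558) = 88.824110
y = r_b·(sin φ − φ·cos φ) = 79.954018·(0.46652558 − 0.48535861·0.88450770) = 2.976061

x=88.824110 y=2.976061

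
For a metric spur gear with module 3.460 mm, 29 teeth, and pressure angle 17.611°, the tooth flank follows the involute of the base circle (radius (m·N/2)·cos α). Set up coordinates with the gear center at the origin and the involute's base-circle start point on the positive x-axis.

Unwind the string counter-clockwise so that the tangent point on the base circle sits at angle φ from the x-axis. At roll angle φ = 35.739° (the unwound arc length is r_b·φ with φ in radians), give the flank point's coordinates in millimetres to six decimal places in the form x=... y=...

pitch radius r_p = m·N/2 = 3.460·29/2 = 50.170000
base radius r_b = r_p·cos α = 50.170000·cos 17.611° = 47.818663
roll angle φ = 35.739° = 0.62376322 rad
x = r_b·(cos φ + φ·sin φ) = 47.818663·(0.81168613 + 0.62376322·0.58409384) = 56.235818
y = r_b·(sin φ − φ·cos φ) = 47.818663·(0.58409384 − 0.62376322·0.81168613) = 3.720000

x=56.235818 y=3.720000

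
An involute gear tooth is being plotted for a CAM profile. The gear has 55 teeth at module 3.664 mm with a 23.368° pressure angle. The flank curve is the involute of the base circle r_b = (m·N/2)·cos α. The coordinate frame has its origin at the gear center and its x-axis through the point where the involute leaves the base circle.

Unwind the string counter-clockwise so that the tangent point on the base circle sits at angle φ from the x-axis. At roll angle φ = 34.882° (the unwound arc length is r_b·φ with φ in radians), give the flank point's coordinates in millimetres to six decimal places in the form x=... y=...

pitch radius r_p = m·N/2 = 3.664·55/2 = 100.760000
base radius r_b = r_p·cos α = 100.760000·cos 23.368° = 92.495291
roll angle φ = 34.882° = 0.60880575 rad
x = r_b·(cos φ + φ·sin φ) = 92.495291·(0.82033158 + 0.60880575·0.57188819) = 108.080784
y = r_b·(sin φ − φ·cos φ) = 92.495291·(0.57188819 − 0.60880575·0.82033158) = 6.702727

x=108.080784 y=6.702727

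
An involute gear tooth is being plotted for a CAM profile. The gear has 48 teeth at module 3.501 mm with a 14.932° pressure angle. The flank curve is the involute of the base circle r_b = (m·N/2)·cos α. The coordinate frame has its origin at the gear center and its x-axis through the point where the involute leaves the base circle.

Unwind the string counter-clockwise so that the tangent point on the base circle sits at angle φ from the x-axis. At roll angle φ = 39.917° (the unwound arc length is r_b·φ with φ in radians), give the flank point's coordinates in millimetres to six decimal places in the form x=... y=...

x=98.562320 y=8.714489

pitch radius r_p = m·N/2 = 3.501·48/2 = 84.024000
base radius r_b = r_p·cos α = 84.024000·cos 14.932° = 81.186704
roll angle φ = 39.917° = 0.69668308 rad
x = r_b·(cos φ + φ·sin φ) = 81.186704·(0.76697480 + 0.69668308·0.64167723) = 98.562320
y = r_b·(sin φ − φ·cos φ) = 81.186704·(0.64167723 − 0.69668308·0.76697480) = 8.714489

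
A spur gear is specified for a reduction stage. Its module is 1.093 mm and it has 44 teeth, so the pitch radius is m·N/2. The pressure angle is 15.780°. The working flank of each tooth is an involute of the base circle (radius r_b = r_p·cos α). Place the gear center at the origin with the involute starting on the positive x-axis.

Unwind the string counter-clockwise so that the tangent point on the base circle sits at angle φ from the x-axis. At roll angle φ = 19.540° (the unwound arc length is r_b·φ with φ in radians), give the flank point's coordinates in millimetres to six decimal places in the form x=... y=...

x=24.446556 y=0.302402

pitch radius r_p = m·N/2 = 1.093·44/2 = 24.046000
base radius r_b = r_p·cos α = 24.046000·cos 15.780° = 23.139778
roll angle φ = 19.540° = 0.34103734 rad
x = r_b·(cos φ + φ·sin φ) = 23.139778·(0.94240822 + 0.34103734·0.33446487) = 24.446556
y = r_b·(sin φ − φ·cos φ) = 23.139778·(0.33446487 − 0.34103734·0.94240822) = 0.302402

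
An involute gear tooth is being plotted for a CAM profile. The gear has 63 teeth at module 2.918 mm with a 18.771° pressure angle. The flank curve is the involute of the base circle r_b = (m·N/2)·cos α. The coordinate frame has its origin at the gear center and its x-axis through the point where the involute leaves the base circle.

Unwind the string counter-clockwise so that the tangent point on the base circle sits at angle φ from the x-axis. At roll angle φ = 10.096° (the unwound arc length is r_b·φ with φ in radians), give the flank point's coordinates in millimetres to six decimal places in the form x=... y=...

pitch radius r_p = m·N/2 = 2.918·63/2 = 91.917000
base radius r_b = r_p·cos α = 91.917000·cos 18.771° = 87.028142
roll angle φ = 10.096° = 0.17620844 rad
x = r_b·(cos φ + φ·sin φ) = 87.028142·(0.98451542 + 0.17620844·0.17529799) = 88.368759
y = r_b·(sin φ − φ·cos φ) = 87.028142·(0.17529799 − 0.17620844·0.98451542) = 0.158223

x=88.368759 y=0.158223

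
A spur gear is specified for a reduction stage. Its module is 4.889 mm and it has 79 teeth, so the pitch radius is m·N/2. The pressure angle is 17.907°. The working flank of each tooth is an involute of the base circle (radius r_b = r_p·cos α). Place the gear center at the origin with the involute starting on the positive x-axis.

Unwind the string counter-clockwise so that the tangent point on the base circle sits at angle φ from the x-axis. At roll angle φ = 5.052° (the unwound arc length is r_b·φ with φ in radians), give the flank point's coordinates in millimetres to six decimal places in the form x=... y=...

x=184.473326 y=0.041958

pitch radius r_p = m·N/2 = 4.889·79/2 = 193.115500
base radius r_b = r_p·cos α = 193.115500·cos 17.907° = 183.760376
roll angle φ = 5.052° = 0.08817403 rad
x = r_b·(cos φ + φ·sin φ) = 183.760376·(0.99611519 + 0.08817403·0.08805982) = 184.473326
y = r_b·(sin φ − φ·cos φ) = 183.760376·(0.08805982 − 0.08817403·0.99611519) = 0.041958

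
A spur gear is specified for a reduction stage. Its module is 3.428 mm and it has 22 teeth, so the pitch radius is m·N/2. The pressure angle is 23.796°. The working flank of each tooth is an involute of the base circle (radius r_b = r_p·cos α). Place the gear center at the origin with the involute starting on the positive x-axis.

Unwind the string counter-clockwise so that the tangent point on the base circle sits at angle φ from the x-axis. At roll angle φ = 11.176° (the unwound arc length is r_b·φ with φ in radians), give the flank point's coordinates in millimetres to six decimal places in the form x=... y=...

pitch radius r_p = m·N/2 = 3.428·22/2 = 37.708000
base radius r_b = r_p·cos α = 37.708000·cos 23.796° = 34.502361
roll angle φ = 11.176° = 0.19505800 rad
x = r_b·(cos φ + φ·sin φ) = 34.502361·(0.98103643 + 0.19505800·0.19382343) = 35.152498
y = r_b·(sin φ − φ·cos φ) = 34.502361·(0.19382343 − 0.19505800·0.98103643) = 0.085029

x=35.152498 y=0.085029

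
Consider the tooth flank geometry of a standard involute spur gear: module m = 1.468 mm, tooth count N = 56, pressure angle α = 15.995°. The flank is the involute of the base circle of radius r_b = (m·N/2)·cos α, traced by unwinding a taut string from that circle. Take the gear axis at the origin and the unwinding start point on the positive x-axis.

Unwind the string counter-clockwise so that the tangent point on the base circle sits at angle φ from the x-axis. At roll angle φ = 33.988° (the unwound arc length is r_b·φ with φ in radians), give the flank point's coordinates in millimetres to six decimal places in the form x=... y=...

pitch radius r_p = m·N/2 = 1.468·56/2 = 41.104000
base radius r_b = r_p·cos α = 41.104000·cos 15.995° = 39.512689
roll angle φ = 33.988° = 0.59320251 rad
x = r_b·(cos φ + φ·sin φ) = 39.512689·(0.82915467 + 0.59320251·0.55901926) = 45.864998
y = r_b·(sin φ − φ·cos φ) = 39.512689·(0.55901926 − 0.59320251·0.82915467) = 2.653776

x=45.864998 y=2.653776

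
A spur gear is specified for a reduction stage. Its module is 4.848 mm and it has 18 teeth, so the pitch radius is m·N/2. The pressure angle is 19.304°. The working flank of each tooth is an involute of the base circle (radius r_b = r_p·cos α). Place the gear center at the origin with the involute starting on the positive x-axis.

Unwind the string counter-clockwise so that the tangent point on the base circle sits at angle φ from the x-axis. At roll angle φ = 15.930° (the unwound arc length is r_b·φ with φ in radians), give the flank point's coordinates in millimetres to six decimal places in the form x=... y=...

pitch radius r_p = m·N/2 = 4.848·18/2 = 43.632000
base radius r_b = r_p·cos α = 43.632000·cos 19.304° = 41.178916
roll angle φ = 15.930° = 0.27803095 rad
x = r_b·(cos φ + φ·sin φ) = 41.178916·(0.96159773 + 0.27803095·0.27446275) = 42.739880
y = r_b·(sin φ − φ·cos φ) = 41.178916·(0.27446275 − 0.27803095·0.96159773) = 0.292733

x=42.739880 y=0.292733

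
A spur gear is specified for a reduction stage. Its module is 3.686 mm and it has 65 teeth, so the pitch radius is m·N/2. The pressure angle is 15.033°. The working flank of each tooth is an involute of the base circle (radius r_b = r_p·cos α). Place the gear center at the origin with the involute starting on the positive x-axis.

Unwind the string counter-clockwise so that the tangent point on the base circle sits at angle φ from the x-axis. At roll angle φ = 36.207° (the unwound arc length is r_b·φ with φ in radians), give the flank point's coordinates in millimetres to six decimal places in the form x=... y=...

x=136.540324 y=9.348904

pitch radius r_p = m·N/2 = 3.686·65/2 = 119.795000
base radius r_b = r_p·cos α = 119.795000·cos 15.033° = 115.695207
roll angle φ = 36.207° = 0.63193136 rad
x = r_b·(cos φ + φ·sin φ) = 115.695207·(0.80688815 + 0.63193136·0.59070425) = 136.540324
y = r_b·(sin φ − φ·cos φ) = 115.695207·(0.59070425 − 0.63193136·0.80688815) = 9.348904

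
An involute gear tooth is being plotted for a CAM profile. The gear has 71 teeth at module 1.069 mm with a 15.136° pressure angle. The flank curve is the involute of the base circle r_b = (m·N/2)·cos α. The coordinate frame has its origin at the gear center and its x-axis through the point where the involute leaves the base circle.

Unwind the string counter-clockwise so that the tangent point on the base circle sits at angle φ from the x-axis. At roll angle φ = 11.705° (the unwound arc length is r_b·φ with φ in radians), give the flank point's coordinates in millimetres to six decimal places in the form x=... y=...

x=37.389461 y=0.103677

pitch radius r_p = m·N/2 = 1.069·71/2 = 37.949500
base radius r_b = r_p·cos α = 37.949500·cos 15.136° = 36.632985
roll angle φ = 11.705° = 0.20429079 rad
x = r_b·(cos φ + φ·sin φ) = 36.632985·(0.97920511 + 0.20429079·0.20287275) = 37.389461
y = r_b·(sin φ − φ·cos φ) = 36.632985·(0.20287275 − 0.20429079·0.97920511) = 0.103677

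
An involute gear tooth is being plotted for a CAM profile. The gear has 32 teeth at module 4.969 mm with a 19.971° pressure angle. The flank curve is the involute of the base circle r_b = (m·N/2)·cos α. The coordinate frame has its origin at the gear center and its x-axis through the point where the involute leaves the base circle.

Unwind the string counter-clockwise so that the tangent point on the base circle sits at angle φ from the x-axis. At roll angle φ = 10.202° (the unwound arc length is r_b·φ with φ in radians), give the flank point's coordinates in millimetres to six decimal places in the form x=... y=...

x=75.898244 y=0.140166

pitch radius r_p = m·N/2 = 4.969·32/2 = 79.504000
base radius r_b = r_p·cos α = 79.504000·cos 19.971° = 74.723076
roll angle φ = 10.202° = 0.17805849 rad
x = r_b·(cos φ + φ·sin φ) = 74.723076·(0.98418943 + 0.17805849·0.17711910) = 75.898244
y = r_b·(sin φ − φ·cos φ) = 74.723076·(0.17711910 − 0.17805849·0.98418943) = 0.140166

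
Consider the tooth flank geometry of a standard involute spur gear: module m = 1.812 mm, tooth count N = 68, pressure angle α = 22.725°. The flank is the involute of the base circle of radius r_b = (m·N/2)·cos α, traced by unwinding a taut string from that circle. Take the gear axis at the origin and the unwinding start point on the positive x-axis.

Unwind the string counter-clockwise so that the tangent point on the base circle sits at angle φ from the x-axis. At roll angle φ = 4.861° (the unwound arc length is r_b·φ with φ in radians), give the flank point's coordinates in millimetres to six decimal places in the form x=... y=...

pitch radius r_p = m·N/2 = 1.812·68/2 = 61.608000
base radius r_b = r_p·cos α = 61.608000·cos 22.725° = 56.825347
roll angle φ = 4.861° = 0.08484045 rad
x = r_b·(cos φ + φ·sin φ) = 56.825347·(0.99640321 + 0.08484045·0.08473871) = 57.029491
y = r_b·(sin φ − φ·cos φ) = 56.825347·(0.08473871 − 0.08484045·0.99640321) = 0.011559

x=57.029491 y=0.011559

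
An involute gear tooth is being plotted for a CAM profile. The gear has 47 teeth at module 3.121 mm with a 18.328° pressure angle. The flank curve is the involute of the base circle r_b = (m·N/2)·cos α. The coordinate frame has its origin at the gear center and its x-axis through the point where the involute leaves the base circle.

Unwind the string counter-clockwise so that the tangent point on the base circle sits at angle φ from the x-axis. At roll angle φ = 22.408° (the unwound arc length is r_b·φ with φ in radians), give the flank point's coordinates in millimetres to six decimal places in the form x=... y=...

pitch radius r_p = m·N/2 = 3.121·47/2 = 73.343500
base radius r_b = r_p·cos α = 73.343500·cos 18.328° = 69.622925
roll angle φ = 22.408° = 0.39109338 rad
x = r_b·(cos φ + φ·sin φ) = 69.622925·(0.92449282 + 0.39109338·0.38119946) = 74.745599
y = r_b·(sin φ − φ·cos φ) = 69.622925·(0.38119946 − 0.39109338·0.92449282) = 1.367147

x=74.745599 y=1.367147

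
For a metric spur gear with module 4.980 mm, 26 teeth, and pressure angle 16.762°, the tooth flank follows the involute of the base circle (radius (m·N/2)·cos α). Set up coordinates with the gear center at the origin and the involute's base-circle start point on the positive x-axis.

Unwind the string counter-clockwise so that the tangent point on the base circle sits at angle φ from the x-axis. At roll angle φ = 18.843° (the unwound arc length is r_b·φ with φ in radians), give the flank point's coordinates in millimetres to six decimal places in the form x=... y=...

pitch radius r_p = m·N/2 = 4.980·26/2 = 64.740000
base radius r_b = r_p·cos α = 64.740000·cos 16.762° = 61.989261
roll angle φ = 18.843° = 0.32887239 rad
x = r_b·(cos φ + φ·sin φ) = 61.989261·(0.94640714 + 0.32887239·0.32297606) = 65.251448
y = r_b·(sin φ − φ·cos φ) = 61.989261·(0.32297606 − 0.32887239·0.94640714) = 0.727065

x=65.251448 y=0.727065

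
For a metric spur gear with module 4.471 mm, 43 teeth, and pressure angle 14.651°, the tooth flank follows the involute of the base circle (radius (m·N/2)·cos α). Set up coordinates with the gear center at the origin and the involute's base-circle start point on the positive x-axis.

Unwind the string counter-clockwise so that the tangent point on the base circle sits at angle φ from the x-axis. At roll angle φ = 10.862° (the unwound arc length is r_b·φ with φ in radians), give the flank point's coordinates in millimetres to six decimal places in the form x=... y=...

pitch radius r_p = m·N/2 = 4.471·43/2 = 96.126500
base radius r_b = r_p·cos α = 96.126500·cos 14.651° = 93.000891
roll angle φ = 10.862° = 0.18957766 rad
x = r_b·(cos φ + φ·sin φ) = 93.000891·(0.98208391 + 0.18957766·0.18844414) = 94.657117
y = r_b·(sin φ − φ·cos φ) = 93.000891·(0.18844414 − 0.18957766·0.98208391) = 0.210458

x=94.657117 y=0.210458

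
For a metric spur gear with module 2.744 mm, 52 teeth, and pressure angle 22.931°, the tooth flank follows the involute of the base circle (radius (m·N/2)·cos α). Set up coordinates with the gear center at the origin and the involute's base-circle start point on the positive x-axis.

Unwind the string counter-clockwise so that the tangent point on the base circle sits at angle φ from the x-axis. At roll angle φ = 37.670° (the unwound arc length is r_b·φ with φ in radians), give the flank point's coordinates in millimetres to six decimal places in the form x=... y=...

x=78.408910 y=5.959538

pitch radius r_p = m·N/2 = 2.744·52/2 = 71.344000
base radius r_b = r_p·cos α = 71.344000·cos 22.931° = 65.706021
roll angle φ = 37.670° = 0.65746553 rad
x = r_b·(cos φ + φ·sin φ) = 65.706021·(0.79154362 + 0.65746553·0.61111267) = 78.408910
y = r_b·(sin φ − φ·cos φ) = 65.706021·(0.61111267 − 0.65746553·0.79154362) = 5.959538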